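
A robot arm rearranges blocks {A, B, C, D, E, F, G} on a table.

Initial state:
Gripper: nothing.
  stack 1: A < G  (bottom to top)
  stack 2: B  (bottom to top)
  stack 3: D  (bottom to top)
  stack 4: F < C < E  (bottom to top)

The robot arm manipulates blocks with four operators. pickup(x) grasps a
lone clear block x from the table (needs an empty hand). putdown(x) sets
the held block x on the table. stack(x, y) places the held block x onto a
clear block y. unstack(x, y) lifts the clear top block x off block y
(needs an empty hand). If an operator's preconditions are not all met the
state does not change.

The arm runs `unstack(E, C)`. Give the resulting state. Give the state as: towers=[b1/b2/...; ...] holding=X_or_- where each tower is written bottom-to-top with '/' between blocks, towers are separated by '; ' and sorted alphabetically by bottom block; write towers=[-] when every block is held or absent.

before: towers=[A/G; B; D; F/C/E] holding=-
pre[unstack(E, C)]: on(E,C) ok, clear(E) ok, handempty ok
all met → apply unstack(E, C)
after:  towers=[A/G; B; D; F/C] holding=E

towers=[A/G; B; D; F/C] holding=E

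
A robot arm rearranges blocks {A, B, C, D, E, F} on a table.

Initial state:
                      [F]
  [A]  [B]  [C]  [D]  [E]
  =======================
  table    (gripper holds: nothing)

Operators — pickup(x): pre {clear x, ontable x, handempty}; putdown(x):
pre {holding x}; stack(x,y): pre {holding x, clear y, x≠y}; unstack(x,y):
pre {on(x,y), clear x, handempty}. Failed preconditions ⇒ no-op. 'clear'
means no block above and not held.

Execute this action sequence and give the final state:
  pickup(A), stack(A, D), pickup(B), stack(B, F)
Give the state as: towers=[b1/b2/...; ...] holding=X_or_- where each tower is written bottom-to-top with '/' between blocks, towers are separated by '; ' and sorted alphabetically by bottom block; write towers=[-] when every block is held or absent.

towers=[C; D/A; E/F/B] holding=-

step 1 (pickup(A)): towers=[B; C; D; E/F] holding=A
step 2 (stack(A, D)): towers=[B; C; D/A; E/F] holding=-
step 3 (pickup(B)): towers=[C; D/A; E/F] holding=B
step 4 (stack(B, F)): towers=[C; D/A; E/F/B] holding=-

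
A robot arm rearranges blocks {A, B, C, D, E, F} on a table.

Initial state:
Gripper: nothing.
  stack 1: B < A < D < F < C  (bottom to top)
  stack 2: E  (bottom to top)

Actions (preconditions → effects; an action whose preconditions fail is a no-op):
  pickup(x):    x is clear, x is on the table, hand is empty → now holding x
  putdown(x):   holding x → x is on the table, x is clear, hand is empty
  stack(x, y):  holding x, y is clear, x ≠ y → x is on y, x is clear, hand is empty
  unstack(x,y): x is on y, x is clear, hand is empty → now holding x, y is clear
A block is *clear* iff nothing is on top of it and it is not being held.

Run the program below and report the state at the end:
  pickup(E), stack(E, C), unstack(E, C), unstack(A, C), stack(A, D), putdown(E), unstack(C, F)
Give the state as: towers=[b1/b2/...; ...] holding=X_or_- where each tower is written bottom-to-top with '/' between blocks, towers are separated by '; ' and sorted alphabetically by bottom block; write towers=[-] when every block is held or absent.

towers=[B/A/D/F; E] holding=C

step 1 (pickup(E)): towers=[B/A/D/F/C] holding=E
step 2 (stack(E, C)): towers=[B/A/D/F/C/E] holding=-
step 3 (unstack(E, C)): towers=[B/A/D/F/C] holding=E
step 4 (unstack(A, C)) [no-op]: towers=[B/A/D/F/C] holding=E
step 5 (stack(A, D)) [no-op]: towers=[B/A/D/F/C] holding=E
step 6 (putdown(E)): towers=[B/A/D/F/C; E] holding=-
step 7 (unstack(C, F)): towers=[B/A/D/F; E] holding=C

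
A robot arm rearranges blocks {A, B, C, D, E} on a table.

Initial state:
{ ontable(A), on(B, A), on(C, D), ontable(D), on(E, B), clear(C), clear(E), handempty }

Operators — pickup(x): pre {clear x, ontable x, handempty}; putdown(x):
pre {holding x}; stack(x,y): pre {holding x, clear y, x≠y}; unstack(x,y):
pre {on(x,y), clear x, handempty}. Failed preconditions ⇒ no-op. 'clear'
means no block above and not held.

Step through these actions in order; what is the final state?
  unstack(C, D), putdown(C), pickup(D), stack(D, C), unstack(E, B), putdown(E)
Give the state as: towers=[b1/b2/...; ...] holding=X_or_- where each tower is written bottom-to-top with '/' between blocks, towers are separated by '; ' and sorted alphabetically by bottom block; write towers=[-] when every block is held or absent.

towers=[A/B; C/D; E] holding=-

step 1 (unstack(C, D)): towers=[A/B/E; D] holding=C
step 2 (putdown(C)): towers=[A/B/E; C; D] holding=-
step 3 (pickup(D)): towers=[A/B/E; C] holding=D
step 4 (stack(D, C)): towers=[A/B/E; C/D] holding=-
step 5 (unstack(E, B)): towers=[A/B; C/D] holding=E
step 6 (putdown(E)): towers=[A/B; C/D; E] holding=-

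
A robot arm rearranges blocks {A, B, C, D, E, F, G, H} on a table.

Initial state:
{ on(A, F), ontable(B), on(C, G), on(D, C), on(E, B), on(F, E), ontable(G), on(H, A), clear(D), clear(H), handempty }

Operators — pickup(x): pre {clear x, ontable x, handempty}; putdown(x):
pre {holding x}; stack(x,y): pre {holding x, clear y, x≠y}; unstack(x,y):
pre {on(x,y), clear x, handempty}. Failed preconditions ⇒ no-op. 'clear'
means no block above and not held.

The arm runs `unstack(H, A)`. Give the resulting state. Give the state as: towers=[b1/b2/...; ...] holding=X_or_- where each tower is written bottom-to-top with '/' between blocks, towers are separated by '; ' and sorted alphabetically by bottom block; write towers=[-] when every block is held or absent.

before: towers=[B/E/F/A/H; G/C/D] holding=-
pre[unstack(H, A)]: on(H,A) ok, clear(H) ok, handempty ok
all met → apply unstack(H, A)
after:  towers=[B/E/F/A; G/C/D] holding=H

towers=[B/E/F/A; G/C/D] holding=H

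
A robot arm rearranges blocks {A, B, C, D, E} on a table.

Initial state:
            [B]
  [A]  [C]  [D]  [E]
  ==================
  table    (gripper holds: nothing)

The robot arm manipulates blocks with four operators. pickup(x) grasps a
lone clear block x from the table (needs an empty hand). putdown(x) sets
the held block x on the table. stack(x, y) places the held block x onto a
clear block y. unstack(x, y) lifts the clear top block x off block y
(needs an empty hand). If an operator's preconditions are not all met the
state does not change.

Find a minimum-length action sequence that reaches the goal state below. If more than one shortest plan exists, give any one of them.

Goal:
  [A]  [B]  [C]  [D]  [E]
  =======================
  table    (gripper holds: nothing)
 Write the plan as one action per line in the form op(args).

unstack(B, D)
putdown(B)

step 1 (unstack(B, D)): towers=[A; C; D; E] holding=B
step 2 (putdown(B)): towers=[A; B; C; D; E] holding=-
goal check: towers=[A; B; C; D; E] holding=- — reached (length 2, optimal by BFS)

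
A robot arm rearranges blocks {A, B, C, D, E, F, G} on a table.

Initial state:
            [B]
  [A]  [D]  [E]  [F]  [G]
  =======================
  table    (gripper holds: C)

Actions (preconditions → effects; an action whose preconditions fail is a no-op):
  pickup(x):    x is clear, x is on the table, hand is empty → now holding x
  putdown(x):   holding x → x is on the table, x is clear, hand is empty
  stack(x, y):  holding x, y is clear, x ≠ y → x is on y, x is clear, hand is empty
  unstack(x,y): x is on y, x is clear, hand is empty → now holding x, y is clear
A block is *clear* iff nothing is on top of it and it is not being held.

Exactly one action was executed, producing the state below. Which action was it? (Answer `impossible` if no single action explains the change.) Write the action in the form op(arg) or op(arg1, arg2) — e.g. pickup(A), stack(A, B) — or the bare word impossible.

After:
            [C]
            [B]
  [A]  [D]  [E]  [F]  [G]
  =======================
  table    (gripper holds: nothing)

stack(C, B)

target: towers=[A; D; E/B/C; F; G] holding=-
        putdown(C) → towers=[A; C; D; E/B; F; G] holding=-
       stack(C, B) → towers=[A; D; E/B/C; F; G] holding=-  ← match
       stack(C, F) → towers=[A; D; E/B; F/C; G] holding=-
       stack(C, G) → towers=[A; D; E/B; F; G/C] holding=-
       stack(C, D) → towers=[A; D/C; E/B; F; G] holding=-
       stack(C, A) → towers=[A/C; D; E/B; F; G] holding=-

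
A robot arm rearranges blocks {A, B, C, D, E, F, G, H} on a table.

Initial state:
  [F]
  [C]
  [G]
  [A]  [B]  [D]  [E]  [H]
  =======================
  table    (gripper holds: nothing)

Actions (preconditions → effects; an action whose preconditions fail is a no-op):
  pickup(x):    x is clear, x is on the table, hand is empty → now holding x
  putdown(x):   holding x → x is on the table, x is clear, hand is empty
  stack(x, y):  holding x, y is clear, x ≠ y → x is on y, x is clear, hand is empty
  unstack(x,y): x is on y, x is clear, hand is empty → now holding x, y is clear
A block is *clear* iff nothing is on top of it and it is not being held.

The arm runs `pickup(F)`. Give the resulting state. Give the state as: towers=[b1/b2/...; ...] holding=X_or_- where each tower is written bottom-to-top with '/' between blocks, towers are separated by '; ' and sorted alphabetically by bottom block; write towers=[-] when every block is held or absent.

before: towers=[A/G/C/F; B; D; E; H] holding=-
pre[pickup(F)]: clear(F) ✓, ontable(F) ✗, handempty ✓
ontable(F) unmet → pickup(F) is a no-op
after:  towers=[A/G/C/F; B; D; E; H] holding=-

towers=[A/G/C/F; B; D; E; H] holding=-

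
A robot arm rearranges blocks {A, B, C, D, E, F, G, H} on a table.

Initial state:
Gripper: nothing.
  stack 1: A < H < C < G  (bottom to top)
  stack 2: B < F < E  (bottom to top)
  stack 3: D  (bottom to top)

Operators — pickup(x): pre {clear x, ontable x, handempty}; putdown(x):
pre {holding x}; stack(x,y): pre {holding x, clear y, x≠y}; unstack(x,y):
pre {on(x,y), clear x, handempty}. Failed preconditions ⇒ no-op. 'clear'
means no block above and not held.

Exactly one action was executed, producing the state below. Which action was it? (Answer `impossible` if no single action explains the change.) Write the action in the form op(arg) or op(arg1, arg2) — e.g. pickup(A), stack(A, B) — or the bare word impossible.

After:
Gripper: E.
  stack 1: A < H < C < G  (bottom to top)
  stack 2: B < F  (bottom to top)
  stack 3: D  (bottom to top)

target: towers=[A/H/C/G; B/F; D] holding=E
     unstack(G, C) → towers=[A/H/C; B/F/E; D] holding=G
     unstack(E, F) → towers=[A/H/C/G; B/F; D] holding=E  ← match
         pickup(D) → towers=[A/H/C/G; B/F/E] holding=D

unstack(E, F)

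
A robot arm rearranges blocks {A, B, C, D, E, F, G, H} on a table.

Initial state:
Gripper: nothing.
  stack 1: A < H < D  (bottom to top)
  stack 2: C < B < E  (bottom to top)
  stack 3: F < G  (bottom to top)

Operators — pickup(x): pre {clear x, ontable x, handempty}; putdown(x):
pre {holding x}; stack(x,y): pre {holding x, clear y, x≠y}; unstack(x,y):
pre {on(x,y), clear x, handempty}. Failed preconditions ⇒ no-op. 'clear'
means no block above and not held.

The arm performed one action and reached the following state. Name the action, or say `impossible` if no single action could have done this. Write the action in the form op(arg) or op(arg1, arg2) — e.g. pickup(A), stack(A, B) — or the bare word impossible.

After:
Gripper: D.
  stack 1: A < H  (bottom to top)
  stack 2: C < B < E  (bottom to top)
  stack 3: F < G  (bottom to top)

target: towers=[A/H; C/B/E; F/G] holding=D
     unstack(G, F) → towers=[A/H/D; C/B/E; F] holding=G
     unstack(E, B) → towers=[A/H/D; C/B; F/G] holding=E
     unstack(D, H) → towers=[A/H; C/B/E; F/G] holding=D  ← match

unstack(D, H)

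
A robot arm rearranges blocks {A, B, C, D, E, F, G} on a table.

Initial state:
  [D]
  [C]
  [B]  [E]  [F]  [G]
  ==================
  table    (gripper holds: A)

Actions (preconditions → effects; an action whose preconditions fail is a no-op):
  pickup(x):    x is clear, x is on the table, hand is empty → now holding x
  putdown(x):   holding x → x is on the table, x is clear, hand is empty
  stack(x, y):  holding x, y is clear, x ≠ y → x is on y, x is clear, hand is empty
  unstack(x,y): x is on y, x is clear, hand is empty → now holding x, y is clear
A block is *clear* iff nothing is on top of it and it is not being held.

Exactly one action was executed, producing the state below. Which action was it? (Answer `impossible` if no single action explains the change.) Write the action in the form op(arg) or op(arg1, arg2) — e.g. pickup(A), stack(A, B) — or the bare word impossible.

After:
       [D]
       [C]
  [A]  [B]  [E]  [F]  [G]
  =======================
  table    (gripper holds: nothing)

target: towers=[A; B/C/D; E; F; G] holding=-
        putdown(A) → towers=[A; B/C/D; E; F; G] holding=-  ← match
       stack(A, F) → towers=[B/C/D; E; F/A; G] holding=-
       stack(A, G) → towers=[B/C/D; E; F; G/A] holding=-
       stack(A, D) → towers=[B/C/D/A; E; F; G] holding=-
       stack(A, E) → towers=[B/C/D; E/A; F; G] holding=-

putdown(A)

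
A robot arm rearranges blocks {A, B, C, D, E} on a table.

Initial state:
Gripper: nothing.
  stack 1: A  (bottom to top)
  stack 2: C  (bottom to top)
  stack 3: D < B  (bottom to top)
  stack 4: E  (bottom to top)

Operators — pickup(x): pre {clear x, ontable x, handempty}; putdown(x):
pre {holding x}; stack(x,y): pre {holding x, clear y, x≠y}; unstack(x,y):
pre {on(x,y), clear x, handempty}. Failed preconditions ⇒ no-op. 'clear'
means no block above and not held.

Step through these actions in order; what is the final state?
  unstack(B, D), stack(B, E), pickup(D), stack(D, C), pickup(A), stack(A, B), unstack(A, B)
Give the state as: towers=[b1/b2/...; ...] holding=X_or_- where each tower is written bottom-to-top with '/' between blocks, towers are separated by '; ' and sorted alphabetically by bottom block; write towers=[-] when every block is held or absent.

towers=[C/D; E/B] holding=A

step 1 (unstack(B, D)): towers=[A; C; D; E] holding=B
step 2 (stack(B, E)): towers=[A; C; D; E/B] holding=-
step 3 (pickup(D)): towers=[A; C; E/B] holding=D
step 4 (stack(D, C)): towers=[A; C/D; E/B] holding=-
step 5 (pickup(A)): towers=[C/D; E/B] holding=A
step 6 (stack(A, B)): towers=[C/D; E/B/A] holding=-
step 7 (unstack(A, B)): towers=[C/D; E/B] holding=A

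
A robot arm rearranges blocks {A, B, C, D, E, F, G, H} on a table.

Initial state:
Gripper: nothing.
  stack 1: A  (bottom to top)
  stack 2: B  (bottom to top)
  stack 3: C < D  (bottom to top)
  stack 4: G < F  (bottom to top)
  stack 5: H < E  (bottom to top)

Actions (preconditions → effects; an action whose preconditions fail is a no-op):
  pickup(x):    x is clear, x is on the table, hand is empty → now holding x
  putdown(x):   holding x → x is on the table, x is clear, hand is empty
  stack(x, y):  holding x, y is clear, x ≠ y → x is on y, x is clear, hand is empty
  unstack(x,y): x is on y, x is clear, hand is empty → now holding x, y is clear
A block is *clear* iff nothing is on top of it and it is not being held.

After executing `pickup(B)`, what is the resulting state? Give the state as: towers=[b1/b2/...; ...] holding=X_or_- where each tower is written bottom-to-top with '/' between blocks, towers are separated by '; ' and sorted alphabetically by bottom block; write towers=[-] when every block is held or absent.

before: towers=[A; B; C/D; G/F; H/E] holding=-
pre[pickup(B)]: clear(B) yes, ontable(B) yes, handempty yes
all met → apply pickup(B)
after:  towers=[A; C/D; G/F; H/E] holding=B

towers=[A; C/D; G/F; H/E] holding=B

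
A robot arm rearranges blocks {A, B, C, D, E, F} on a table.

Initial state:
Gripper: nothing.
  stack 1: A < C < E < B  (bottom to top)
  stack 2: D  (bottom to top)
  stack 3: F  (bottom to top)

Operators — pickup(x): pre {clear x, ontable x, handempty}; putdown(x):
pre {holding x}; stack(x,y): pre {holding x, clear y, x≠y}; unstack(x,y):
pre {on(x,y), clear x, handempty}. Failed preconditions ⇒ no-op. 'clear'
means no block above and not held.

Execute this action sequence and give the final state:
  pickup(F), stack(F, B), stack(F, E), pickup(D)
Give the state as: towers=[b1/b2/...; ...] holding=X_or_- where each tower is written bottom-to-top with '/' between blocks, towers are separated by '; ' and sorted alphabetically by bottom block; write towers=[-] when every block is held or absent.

towers=[A/C/E/B/F] holding=D

step 1 (pickup(F)): towers=[A/C/E/B; D] holding=F
step 2 (stack(F, B)): towers=[A/C/E/B/F; D] holding=-
step 3 (stack(F, E)) [no-op]: towers=[A/C/E/B/F; D] holding=-
step 4 (pickup(D)): towers=[A/C/E/B/F] holding=D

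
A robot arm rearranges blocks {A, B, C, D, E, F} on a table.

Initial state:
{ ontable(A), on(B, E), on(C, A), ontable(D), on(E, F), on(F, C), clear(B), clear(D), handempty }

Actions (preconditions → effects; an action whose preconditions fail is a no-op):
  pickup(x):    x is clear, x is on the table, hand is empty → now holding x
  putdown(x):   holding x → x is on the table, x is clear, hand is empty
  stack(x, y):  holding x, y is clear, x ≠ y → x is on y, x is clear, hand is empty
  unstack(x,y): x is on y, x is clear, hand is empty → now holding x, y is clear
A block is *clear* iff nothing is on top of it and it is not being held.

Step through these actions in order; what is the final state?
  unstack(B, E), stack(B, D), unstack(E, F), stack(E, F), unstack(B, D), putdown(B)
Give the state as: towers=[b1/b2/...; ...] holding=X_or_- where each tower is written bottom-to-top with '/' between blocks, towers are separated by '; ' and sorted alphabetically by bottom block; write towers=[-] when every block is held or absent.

towers=[A/C/F/E; B; D] holding=-

step 1 (unstack(B, E)): towers=[A/C/F/E; D] holding=B
step 2 (stack(B, D)): towers=[A/C/F/E; D/B] holding=-
step 3 (unstack(E, F)): towers=[A/C/F; D/B] holding=E
step 4 (stack(E, F)): towers=[A/C/F/E; D/B] holding=-
step 5 (unstack(B, D)): towers=[A/C/F/E; D] holding=B
step 6 (putdown(B)): towers=[A/C/F/E; B; D] holding=-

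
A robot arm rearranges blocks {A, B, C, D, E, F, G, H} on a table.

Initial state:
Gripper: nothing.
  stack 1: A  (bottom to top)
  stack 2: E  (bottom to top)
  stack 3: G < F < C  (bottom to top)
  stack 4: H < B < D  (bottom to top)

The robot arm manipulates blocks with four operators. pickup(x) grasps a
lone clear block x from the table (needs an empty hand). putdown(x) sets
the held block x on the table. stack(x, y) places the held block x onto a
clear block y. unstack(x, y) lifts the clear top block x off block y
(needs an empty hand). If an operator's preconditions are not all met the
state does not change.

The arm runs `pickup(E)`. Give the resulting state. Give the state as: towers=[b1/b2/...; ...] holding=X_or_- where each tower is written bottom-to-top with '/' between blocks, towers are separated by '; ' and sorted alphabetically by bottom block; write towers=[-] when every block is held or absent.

before: towers=[A; E; G/F/C; H/B/D] holding=-
pre[pickup(E)]: clear(E) yes, ontable(E) yes, handempty yes
all met → apply pickup(E)
after:  towers=[A; G/F/C; H/B/D] holding=E

towers=[A; G/F/C; H/B/D] holding=E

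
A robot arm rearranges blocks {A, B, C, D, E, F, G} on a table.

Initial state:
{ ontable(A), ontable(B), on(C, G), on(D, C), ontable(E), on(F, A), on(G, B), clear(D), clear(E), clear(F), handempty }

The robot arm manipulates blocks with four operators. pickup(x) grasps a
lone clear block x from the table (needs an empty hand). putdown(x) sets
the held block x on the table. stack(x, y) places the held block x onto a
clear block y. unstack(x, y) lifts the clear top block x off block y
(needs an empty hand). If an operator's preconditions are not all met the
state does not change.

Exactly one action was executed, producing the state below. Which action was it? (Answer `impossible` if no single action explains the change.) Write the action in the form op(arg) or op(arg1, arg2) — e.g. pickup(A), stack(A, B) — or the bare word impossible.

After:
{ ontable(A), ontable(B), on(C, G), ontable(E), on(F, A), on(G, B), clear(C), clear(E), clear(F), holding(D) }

target: towers=[A/F; B/G/C; E] holding=D
     unstack(F, A) → towers=[A; B/G/C/D; E] holding=F
     unstack(D, C) → towers=[A/F; B/G/C; E] holding=D  ← match
         pickup(E) → towers=[A/F; B/G/C/D] holding=E

unstack(D, C)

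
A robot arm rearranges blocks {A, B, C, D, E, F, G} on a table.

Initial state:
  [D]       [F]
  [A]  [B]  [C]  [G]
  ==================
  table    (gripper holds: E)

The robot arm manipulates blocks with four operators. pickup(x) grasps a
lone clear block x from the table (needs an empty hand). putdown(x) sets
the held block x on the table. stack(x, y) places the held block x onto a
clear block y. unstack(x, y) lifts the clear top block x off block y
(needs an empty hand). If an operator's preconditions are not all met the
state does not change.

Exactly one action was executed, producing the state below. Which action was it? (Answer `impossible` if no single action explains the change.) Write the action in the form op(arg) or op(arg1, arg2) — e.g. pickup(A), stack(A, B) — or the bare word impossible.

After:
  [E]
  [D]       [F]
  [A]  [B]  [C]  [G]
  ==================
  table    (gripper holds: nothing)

stack(E, D)

target: towers=[A/D/E; B; C/F; G] holding=-
        putdown(E) → towers=[A/D; B; C/F; E; G] holding=-
       stack(E, B) → towers=[A/D; B/E; C/F; G] holding=-
       stack(E, F) → towers=[A/D; B; C/F/E; G] holding=-
       stack(E, G) → towers=[A/D; B; C/F; G/E] holding=-
       stack(E, D) → towers=[A/D/E; B; C/F; G] holding=-  ← match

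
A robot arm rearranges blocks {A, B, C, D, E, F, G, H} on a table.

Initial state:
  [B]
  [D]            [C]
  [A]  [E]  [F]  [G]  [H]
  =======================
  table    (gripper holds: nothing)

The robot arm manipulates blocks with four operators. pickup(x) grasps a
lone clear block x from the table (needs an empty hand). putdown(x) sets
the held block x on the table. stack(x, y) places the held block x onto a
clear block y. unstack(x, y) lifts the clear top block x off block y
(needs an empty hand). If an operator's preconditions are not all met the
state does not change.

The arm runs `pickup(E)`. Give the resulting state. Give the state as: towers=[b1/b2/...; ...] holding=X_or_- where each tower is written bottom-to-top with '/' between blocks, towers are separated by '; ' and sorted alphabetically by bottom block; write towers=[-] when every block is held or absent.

before: towers=[A/D/B; E; F; G/C; H] holding=-
pre[pickup(E)]: clear(E) ok, ontable(E) ok, handempty ok
all met → apply pickup(E)
after:  towers=[A/D/B; F; G/C; H] holding=E

towers=[A/D/B; F; G/C; H] holding=E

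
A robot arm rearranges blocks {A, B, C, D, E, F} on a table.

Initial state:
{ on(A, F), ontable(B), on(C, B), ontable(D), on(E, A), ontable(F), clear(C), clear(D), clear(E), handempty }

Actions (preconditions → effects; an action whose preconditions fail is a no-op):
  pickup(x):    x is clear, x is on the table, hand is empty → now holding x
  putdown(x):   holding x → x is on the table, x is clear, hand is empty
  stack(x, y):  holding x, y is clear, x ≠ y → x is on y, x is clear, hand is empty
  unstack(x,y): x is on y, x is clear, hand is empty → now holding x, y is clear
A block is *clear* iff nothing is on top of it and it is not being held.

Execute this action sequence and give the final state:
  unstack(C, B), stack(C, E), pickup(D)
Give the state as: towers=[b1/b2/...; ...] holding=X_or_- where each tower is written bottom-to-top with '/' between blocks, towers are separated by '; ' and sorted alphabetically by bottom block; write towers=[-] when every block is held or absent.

step 1 (unstack(C, B)): towers=[B; D; F/A/E] holding=C
step 2 (stack(C, E)): towers=[B; D; F/A/E/C] holding=-
step 3 (pickup(D)): towers=[B; F/A/E/C] holding=D

towers=[B; F/A/E/C] holding=D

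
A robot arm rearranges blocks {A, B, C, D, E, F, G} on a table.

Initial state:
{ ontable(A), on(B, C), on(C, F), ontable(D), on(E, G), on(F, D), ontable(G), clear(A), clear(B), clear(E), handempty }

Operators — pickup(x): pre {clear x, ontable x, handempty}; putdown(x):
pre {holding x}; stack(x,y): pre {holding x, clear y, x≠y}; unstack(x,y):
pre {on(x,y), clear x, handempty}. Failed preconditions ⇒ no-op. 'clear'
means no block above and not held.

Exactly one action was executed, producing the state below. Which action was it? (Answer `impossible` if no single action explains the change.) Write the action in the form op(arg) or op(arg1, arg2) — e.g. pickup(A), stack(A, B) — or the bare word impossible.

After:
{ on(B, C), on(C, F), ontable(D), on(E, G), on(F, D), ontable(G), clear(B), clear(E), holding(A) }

target: towers=[D/F/C/B; G/E] holding=A
     unstack(B, C) → towers=[A; D/F/C; G/E] holding=B
         pickup(A) → towers=[D/F/C/B; G/E] holding=A  ← match
     unstack(E, G) → towers=[A; D/F/C/B; G] holding=E

pickup(A)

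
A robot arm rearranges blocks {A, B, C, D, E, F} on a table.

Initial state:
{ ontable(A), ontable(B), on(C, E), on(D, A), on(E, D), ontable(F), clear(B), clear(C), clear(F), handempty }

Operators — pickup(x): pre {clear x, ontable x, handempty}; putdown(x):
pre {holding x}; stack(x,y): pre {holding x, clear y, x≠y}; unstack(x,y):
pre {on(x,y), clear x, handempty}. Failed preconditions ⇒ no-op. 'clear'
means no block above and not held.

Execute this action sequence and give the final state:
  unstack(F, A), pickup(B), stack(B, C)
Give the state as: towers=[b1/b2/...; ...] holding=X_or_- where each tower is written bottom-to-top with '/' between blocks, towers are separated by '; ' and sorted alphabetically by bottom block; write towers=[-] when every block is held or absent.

towers=[A/D/E/C/B; F] holding=-

step 1 (unstack(F, A)) [no-op]: towers=[A/D/E/C; B; F] holding=-
step 2 (pickup(B)): towers=[A/D/E/C; F] holding=B
step 3 (stack(B, C)): towers=[A/D/E/C/B; F] holding=-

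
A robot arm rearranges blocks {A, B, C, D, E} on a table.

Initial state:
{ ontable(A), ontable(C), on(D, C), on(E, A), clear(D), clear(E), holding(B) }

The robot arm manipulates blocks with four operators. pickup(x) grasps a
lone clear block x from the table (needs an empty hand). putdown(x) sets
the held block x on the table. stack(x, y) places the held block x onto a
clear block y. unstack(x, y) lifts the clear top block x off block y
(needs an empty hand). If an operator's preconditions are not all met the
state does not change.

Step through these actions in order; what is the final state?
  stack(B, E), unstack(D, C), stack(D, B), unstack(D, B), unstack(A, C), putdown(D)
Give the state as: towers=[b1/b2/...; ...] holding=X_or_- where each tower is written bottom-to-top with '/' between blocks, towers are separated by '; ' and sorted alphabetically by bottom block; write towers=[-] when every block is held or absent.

towers=[A/E/B; C; D] holding=-

step 1 (stack(B, E)): towers=[A/E/B; C/D] holding=-
step 2 (unstack(D, C)): towers=[A/E/B; C] holding=D
step 3 (stack(D, B)): towers=[A/E/B/D; C] holding=-
step 4 (unstack(D, B)): towers=[A/E/B; C] holding=D
step 5 (unstack(A, C)) [no-op]: towers=[A/E/B; C] holding=D
step 6 (putdown(D)): towers=[A/E/B; C; D] holding=-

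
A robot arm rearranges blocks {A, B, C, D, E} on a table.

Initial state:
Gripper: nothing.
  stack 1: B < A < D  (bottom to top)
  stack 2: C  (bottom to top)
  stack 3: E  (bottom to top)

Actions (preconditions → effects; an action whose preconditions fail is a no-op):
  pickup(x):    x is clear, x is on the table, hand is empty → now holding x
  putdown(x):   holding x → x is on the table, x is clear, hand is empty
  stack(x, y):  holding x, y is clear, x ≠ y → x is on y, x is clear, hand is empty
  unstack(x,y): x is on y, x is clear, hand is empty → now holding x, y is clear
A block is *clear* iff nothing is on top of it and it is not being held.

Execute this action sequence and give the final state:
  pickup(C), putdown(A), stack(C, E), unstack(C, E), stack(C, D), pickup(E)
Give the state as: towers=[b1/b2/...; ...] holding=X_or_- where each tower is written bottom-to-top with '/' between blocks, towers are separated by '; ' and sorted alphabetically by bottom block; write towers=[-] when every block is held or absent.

step 1 (pickup(C)): towers=[B/A/D; E] holding=C
step 2 (putdown(A)) [no-op]: towers=[B/A/D; E] holding=C
step 3 (stack(C, E)): towers=[B/A/D; E/C] holding=-
step 4 (unstack(C, E)): towers=[B/A/D; E] holding=C
step 5 (stack(C, D)): towers=[B/A/D/C; E] holding=-
step 6 (pickup(E)): towers=[B/A/D/C] holding=E

towers=[B/A/D/C] holding=E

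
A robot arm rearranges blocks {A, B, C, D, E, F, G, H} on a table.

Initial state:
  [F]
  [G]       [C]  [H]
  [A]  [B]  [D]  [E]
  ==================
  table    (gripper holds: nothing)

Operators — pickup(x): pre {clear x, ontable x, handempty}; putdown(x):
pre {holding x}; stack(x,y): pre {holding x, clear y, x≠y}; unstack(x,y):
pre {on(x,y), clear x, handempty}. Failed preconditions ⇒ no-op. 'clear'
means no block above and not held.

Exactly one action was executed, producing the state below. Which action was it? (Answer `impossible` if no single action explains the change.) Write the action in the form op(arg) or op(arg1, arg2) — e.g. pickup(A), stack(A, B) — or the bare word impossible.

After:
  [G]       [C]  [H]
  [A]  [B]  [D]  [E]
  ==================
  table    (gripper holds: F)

target: towers=[A/G; B; D/C; E/H] holding=F
     unstack(H, E) → towers=[A/G/F; B; D/C; E] holding=H
         pickup(B) → towers=[A/G/F; D/C; E/H] holding=B
     unstack(F, G) → towers=[A/G; B; D/C; E/H] holding=F  ← match
     unstack(C, D) → towers=[A/G/F; B; D; E/H] holding=C

unstack(F, G)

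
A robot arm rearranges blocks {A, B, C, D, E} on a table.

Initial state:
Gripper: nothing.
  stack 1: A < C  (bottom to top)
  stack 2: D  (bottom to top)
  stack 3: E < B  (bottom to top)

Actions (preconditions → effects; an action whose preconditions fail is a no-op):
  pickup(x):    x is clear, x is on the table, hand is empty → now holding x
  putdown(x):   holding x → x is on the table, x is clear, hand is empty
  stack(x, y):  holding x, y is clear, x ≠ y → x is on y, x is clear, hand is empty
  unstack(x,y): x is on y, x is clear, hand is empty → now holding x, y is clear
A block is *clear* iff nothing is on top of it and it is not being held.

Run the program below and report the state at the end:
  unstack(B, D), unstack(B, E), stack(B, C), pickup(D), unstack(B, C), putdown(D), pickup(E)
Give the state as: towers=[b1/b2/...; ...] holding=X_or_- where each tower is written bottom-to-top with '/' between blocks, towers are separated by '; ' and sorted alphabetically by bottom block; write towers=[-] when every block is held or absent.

towers=[A/C/B; D] holding=E

step 1 (unstack(B, D)) [no-op]: towers=[A/C; D; E/B] holding=-
step 2 (unstack(B, E)): towers=[A/C; D; E] holding=B
step 3 (stack(B, C)): towers=[A/C/B; D; E] holding=-
step 4 (pickup(D)): towers=[A/C/B; E] holding=D
step 5 (unstack(B, C)) [no-op]: towers=[A/C/B; E] holding=D
step 6 (putdown(D)): towers=[A/C/B; D; E] holding=-
step 7 (pickup(E)): towers=[A/C/B; D] holding=E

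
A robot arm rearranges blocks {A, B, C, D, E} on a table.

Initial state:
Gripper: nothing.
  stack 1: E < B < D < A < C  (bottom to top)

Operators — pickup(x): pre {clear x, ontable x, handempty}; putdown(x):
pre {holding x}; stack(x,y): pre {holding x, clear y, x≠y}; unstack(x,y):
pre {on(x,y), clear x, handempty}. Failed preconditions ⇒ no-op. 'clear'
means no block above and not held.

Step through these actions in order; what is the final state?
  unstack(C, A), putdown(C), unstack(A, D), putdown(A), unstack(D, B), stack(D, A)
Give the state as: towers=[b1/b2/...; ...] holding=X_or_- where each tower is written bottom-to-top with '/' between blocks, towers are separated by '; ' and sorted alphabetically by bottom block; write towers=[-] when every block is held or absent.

step 1 (unstack(C, A)): towers=[E/B/D/A] holding=C
step 2 (putdown(C)): towers=[C; E/B/D/A] holding=-
step 3 (unstack(A, D)): towers=[C; E/B/D] holding=A
step 4 (putdown(A)): towers=[A; C; E/B/D] holding=-
step 5 (unstack(D, B)): towers=[A; C; E/B] holding=D
step 6 (stack(D, A)): towers=[A/D; C; E/B] holding=-

towers=[A/D; C; E/B] holding=-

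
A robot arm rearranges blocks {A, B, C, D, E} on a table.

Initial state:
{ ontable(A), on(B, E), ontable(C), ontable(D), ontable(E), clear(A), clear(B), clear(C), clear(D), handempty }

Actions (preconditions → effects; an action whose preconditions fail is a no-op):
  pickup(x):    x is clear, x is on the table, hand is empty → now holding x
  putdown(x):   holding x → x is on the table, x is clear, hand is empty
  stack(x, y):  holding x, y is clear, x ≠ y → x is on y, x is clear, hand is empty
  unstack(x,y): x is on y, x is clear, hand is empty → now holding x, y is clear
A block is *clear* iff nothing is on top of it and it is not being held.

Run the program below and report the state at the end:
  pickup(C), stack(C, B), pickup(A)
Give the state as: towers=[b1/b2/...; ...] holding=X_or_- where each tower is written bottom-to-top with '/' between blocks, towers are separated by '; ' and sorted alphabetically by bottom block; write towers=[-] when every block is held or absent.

step 1 (pickup(C)): towers=[A; D; E/B] holding=C
step 2 (stack(C, B)): towers=[A; D; E/B/C] holding=-
step 3 (pickup(A)): towers=[D; E/B/C] holding=A

towers=[D; E/B/C] holding=A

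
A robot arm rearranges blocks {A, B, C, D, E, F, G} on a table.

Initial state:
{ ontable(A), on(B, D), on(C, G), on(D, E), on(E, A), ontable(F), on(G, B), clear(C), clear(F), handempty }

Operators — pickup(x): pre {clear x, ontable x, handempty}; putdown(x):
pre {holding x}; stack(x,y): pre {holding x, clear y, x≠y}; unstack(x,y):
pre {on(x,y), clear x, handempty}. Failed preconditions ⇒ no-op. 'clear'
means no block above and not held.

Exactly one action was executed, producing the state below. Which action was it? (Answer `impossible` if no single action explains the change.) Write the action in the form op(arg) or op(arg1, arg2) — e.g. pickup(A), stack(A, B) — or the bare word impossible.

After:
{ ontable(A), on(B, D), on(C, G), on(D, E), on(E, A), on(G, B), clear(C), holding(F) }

target: towers=[A/E/D/B/G/C] holding=F
         pickup(F) → towers=[A/E/D/B/G/C] holding=F  ← match
     unstack(C, G) → towers=[A/E/D/B/G; F] holding=C

pickup(F)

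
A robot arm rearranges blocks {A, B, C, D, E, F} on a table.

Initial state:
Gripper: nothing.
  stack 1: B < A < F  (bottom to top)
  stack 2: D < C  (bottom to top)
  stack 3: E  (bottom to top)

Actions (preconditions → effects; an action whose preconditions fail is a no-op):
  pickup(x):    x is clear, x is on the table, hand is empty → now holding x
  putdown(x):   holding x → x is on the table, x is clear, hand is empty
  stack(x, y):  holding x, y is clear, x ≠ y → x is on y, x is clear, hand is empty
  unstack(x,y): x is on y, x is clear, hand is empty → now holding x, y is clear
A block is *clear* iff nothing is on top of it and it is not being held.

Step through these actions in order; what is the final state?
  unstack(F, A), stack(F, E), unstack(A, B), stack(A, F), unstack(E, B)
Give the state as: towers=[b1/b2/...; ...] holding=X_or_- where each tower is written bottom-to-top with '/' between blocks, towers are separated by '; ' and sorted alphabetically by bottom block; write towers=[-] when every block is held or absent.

towers=[B; D/C; E/F/A] holding=-

step 1 (unstack(F, A)): towers=[B/A; D/C; E] holding=F
step 2 (stack(F, E)): towers=[B/A; D/C; E/F] holding=-
step 3 (unstack(A, B)): towers=[B; D/C; E/F] holding=A
step 4 (stack(A, F)): towers=[B; D/C; E/F/A] holding=-
step 5 (unstack(E, B)) [no-op]: towers=[B; D/C; E/F/A] holding=-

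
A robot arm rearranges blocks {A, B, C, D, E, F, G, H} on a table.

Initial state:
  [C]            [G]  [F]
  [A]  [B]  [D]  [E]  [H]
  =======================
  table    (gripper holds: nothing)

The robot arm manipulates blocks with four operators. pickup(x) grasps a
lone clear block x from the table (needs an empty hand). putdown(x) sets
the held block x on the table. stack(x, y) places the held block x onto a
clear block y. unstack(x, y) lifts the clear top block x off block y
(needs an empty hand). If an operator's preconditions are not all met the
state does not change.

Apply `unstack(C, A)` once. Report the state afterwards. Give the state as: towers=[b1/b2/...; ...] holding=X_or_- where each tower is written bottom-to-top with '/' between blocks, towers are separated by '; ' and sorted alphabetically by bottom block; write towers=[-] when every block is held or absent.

towers=[A; B; D; E/G; H/F] holding=C

before: towers=[A/C; B; D; E/G; H/F] holding=-
pre[unstack(C, A)]: on(C,A) ✓, clear(C) ✓, handempty ✓
all met → apply unstack(C, A)
after:  towers=[A; B; D; E/G; H/F] holding=C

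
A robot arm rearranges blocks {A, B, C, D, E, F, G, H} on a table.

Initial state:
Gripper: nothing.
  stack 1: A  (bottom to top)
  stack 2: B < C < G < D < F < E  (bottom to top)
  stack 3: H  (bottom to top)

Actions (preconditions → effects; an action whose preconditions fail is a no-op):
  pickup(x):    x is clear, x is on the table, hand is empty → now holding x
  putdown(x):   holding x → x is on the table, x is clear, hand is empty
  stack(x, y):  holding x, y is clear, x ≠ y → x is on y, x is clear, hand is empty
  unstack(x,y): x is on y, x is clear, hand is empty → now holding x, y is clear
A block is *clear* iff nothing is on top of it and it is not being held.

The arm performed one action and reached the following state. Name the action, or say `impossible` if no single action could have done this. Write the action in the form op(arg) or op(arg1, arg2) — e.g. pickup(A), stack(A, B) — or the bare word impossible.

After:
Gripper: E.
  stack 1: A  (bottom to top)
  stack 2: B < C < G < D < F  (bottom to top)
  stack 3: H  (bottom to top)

target: towers=[A; B/C/G/D/F; H] holding=E
         pickup(A) → towers=[B/C/G/D/F/E; H] holding=A
     unstack(E, F) → towers=[A; B/C/G/D/F; H] holding=E  ← match
         pickup(H) → towers=[A; B/C/G/D/F/E] holding=H

unstack(E, F)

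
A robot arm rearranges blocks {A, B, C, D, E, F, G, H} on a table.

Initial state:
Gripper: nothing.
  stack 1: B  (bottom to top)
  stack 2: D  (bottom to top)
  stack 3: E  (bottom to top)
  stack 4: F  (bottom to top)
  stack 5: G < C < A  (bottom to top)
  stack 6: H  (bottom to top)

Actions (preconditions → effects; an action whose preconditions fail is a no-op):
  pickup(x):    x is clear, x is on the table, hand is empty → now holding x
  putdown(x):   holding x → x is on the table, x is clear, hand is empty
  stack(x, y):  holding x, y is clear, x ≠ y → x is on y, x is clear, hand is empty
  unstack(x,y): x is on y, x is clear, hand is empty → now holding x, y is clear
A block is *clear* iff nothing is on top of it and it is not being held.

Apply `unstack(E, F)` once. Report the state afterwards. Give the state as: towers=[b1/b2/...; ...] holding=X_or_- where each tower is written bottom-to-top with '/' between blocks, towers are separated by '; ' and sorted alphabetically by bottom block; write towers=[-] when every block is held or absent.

before: towers=[B; D; E; F; G/C/A; H] holding=-
pre[unstack(E, F)]: on(E,F) fail, clear(E) ok, handempty ok
on(E,F) unmet → unstack(E, F) is a no-op
after:  towers=[B; D; E; F; G/C/A; H] holding=-

towers=[B; D; E; F; G/C/A; H] holding=-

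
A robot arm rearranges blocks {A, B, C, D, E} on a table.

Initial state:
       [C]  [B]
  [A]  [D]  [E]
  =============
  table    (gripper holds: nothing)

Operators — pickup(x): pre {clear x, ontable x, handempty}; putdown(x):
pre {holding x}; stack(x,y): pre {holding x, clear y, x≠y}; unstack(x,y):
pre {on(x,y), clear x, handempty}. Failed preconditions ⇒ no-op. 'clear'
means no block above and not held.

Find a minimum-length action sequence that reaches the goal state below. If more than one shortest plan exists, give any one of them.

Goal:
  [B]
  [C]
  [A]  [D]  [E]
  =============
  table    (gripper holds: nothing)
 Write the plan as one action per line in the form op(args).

unstack(C, D)
stack(C, A)
unstack(B, E)
stack(B, C)

step 1 (unstack(C, D)): towers=[A; D; E/B] holding=C
step 2 (stack(C, A)): towers=[A/C; D; E/B] holding=-
step 3 (unstack(B, E)): towers=[A/C; D; E] holding=B
step 4 (stack(B, C)): towers=[A/C/B; D; E] holding=-
goal check: towers=[A/C/B; D; E] holding=- — reached (length 4, optimal by BFS)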